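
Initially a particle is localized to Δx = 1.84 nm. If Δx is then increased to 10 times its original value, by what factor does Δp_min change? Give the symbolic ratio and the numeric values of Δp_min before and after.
Original Δp_min = 2.866 × 10^-26 kg·m/s; new Δp'_min = 2.866 × 10^-27 kg·m/s; ratio Δp'_min/Δp_min = 1/10.

From the uncertainty principle ΔxΔp ≥ ℏ/2, the minimum momentum uncertainty is Δp_min = ℏ/(2Δx).

Original (Δx = 1.84 nm = 1.840e-09 m):
Δp_min = (1.055e-34 J·s)/(2 × 1.840e-09 m) = 2.866e-26 kg·m/s

When Δx → 10Δx:
Δp'_min = ℏ/(2 × 10Δx) = (1/10) × ℏ/(2Δx) = (1/10) × Δp_min
Δp'_min = 1/10 × 2.866e-26 kg·m/s = 2.866e-27 kg·m/s

Since Δp_min ∝ 1/Δx, when Δx is increased to 10 times its original value, Δp_min decreases to 1/10 of its original value.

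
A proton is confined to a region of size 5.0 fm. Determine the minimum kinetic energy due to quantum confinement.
207.498 keV

Using the uncertainty principle:

1. Position uncertainty: Δx ≈ 5.000e-15 m
2. Minimum momentum uncertainty: Δp = ℏ/(2Δx) = 1.055e-20 kg·m/s
3. Minimum kinetic energy:
   KE = (Δp)²/(2m) = (1.055e-20)²/(2 × 1.673e-27 kg)
   KE = 3.324e-14 J = 207.498 keV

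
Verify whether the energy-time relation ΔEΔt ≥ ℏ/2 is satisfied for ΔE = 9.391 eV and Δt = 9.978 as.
No, it violates the uncertainty relation.

Calculate the product ΔEΔt:
ΔE = 9.391 eV = 1.505e-18 J
ΔEΔt = (1.505e-18 J) × (9.978e-18 s)
ΔEΔt = 1.501e-35 J·s

Compare to the minimum allowed value ℏ/2:
ℏ/2 = 5.273e-35 J·s

Since ΔEΔt = 1.501e-35 J·s < 5.273e-35 J·s = ℏ/2,
this violates the uncertainty relation.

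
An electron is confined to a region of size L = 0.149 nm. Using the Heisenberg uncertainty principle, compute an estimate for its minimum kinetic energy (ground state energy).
429.033 meV

Using the uncertainty principle to estimate ground state energy:

1. The position uncertainty is approximately the confinement size:
   Δx ≈ L = 1.490e-10 m

2. From ΔxΔp ≥ ℏ/2, the minimum momentum uncertainty is:
   Δp ≈ ℏ/(2L) = 3.539e-25 kg·m/s

3. The kinetic energy is approximately:
   KE ≈ (Δp)²/(2m) = (3.539e-25)²/(2 × 9.109e-31 kg)
   KE ≈ 6.874e-20 J = 429.033 meV

This is an order-of-magnitude estimate of the ground state energy.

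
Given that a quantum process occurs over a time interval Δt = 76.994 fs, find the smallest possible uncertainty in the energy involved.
4.274 meV

Using the energy-time uncertainty principle:
ΔEΔt ≥ ℏ/2

The minimum uncertainty in energy is:
ΔE_min = ℏ/(2Δt)
ΔE_min = (1.055e-34 J·s) / (2 × 7.699e-14 s)
ΔE_min = 6.848e-22 J = 4.274 meV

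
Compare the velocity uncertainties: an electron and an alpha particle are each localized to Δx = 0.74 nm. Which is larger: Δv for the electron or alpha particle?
The electron has the larger minimum velocity uncertainty, by a ratio of 7294.3.

For both particles, Δp_min = ℏ/(2Δx) = 7.125e-26 kg·m/s (same for both).

The velocity uncertainty is Δv = Δp/m:
- electron: Δv = 7.125e-26 / 9.109e-31 = 7.822e+04 m/s = 78.221 km/s
- alpha particle: Δv = 7.125e-26 / 6.645e-27 = 1.072e+01 m/s = 10.724 m/s

Ratio: 7.822e+04 / 1.072e+01 = 7294.3

The lighter particle has larger velocity uncertainty because Δv ∝ 1/m.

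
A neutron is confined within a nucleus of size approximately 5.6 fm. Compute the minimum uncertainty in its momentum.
9.416 × 10^-21 kg·m/s

Using the Heisenberg uncertainty principle:
ΔxΔp ≥ ℏ/2

With Δx ≈ L = 5.600e-15 m (the confinement size):
Δp_min = ℏ/(2Δx)
Δp_min = (1.055e-34 J·s) / (2 × 5.600e-15 m)
Δp_min = 9.416e-21 kg·m/s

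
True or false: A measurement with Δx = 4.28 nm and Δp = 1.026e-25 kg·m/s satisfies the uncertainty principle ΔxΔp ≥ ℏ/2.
Yes, it satisfies the uncertainty principle.

Calculate the product ΔxΔp:
ΔxΔp = (4.280e-09 m) × (1.026e-25 kg·m/s)
ΔxΔp = 4.391e-34 J·s

Compare to the minimum allowed value ℏ/2:
ℏ/2 = 5.273e-35 J·s

Since ΔxΔp = 4.391e-34 J·s ≥ 5.273e-35 J·s = ℏ/2,
the measurement satisfies the uncertainty principle.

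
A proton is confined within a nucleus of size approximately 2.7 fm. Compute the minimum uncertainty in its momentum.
1.953 × 10^-20 kg·m/s

Using the Heisenberg uncertainty principle:
ΔxΔp ≥ ℏ/2

With Δx ≈ L = 2.700e-15 m (the confinement size):
Δp_min = ℏ/(2Δx)
Δp_min = (1.055e-34 J·s) / (2 × 2.700e-15 m)
Δp_min = 1.953e-20 kg·m/s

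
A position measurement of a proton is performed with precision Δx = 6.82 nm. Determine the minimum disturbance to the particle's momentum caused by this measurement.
7.731 × 10^-27 kg·m/s

The uncertainty principle implies that measuring position disturbs momentum:
ΔxΔp ≥ ℏ/2

When we measure position with precision Δx, we necessarily introduce a momentum uncertainty:
Δp ≥ ℏ/(2Δx)
Δp_min = (1.055e-34 J·s) / (2 × 6.820e-09 m)
Δp_min = 7.731e-27 kg·m/s

The more precisely we measure position, the greater the momentum disturbance.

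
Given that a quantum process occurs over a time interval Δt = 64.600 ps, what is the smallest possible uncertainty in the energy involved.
5.095 μeV

Using the energy-time uncertainty principle:
ΔEΔt ≥ ℏ/2

The minimum uncertainty in energy is:
ΔE_min = ℏ/(2Δt)
ΔE_min = (1.055e-34 J·s) / (2 × 6.460e-11 s)
ΔE_min = 8.162e-25 J = 5.095 μeV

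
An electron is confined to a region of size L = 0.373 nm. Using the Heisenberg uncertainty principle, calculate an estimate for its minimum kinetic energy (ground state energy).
68.461 meV

Using the uncertainty principle to estimate ground state energy:

1. The position uncertainty is approximately the confinement size:
   Δx ≈ L = 3.730e-10 m

2. From ΔxΔp ≥ ℏ/2, the minimum momentum uncertainty is:
   Δp ≈ ℏ/(2L) = 1.414e-25 kg·m/s

3. The kinetic energy is approximately:
   KE ≈ (Δp)²/(2m) = (1.414e-25)²/(2 × 9.109e-31 kg)
   KE ≈ 1.097e-20 J = 68.461 meV

This is an order-of-magnitude estimate of the ground state energy.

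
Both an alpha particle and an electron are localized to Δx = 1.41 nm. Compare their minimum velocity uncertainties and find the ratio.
The electron has the larger minimum velocity uncertainty, by a ratio of 7294.3.

For both particles, Δp_min = ℏ/(2Δx) = 3.740e-26 kg·m/s (same for both).

The velocity uncertainty is Δv = Δp/m:
- alpha particle: Δv = 3.740e-26 / 6.645e-27 = 5.628e+00 m/s = 5.628 m/s
- electron: Δv = 3.740e-26 / 9.109e-31 = 4.105e+04 m/s = 41.052 km/s

Ratio: 4.105e+04 / 5.628e+00 = 7294.3

The lighter particle has larger velocity uncertainty because Δv ∝ 1/m.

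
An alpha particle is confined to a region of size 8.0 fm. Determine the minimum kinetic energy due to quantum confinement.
20.403 keV

Using the uncertainty principle:

1. Position uncertainty: Δx ≈ 8.000e-15 m
2. Minimum momentum uncertainty: Δp = ℏ/(2Δx) = 6.591e-21 kg·m/s
3. Minimum kinetic energy:
   KE = (Δp)²/(2m) = (6.591e-21)²/(2 × 6.645e-27 kg)
   KE = 3.269e-15 J = 20.403 keV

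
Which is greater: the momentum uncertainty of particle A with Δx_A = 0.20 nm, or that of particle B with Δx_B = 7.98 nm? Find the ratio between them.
Particle A has the larger minimum momentum uncertainty, by a factor of 39.90.

For each particle, the minimum momentum uncertainty is Δp_min = ℏ/(2Δx):

Particle A: Δp_A = ℏ/(2×2.000e-10 m) = 2.636e-25 kg·m/s
Particle B: Δp_B = ℏ/(2×7.980e-09 m) = 6.608e-27 kg·m/s

Ratio: Δp_A/Δp_B = 39.90

Since Δp_min ∝ 1/Δx, the particle with smaller position uncertainty (A) has larger momentum uncertainty.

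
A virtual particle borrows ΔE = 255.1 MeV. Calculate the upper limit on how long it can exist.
1.290 ys

Using the energy-time uncertainty principle:
ΔEΔt ≥ ℏ/2

For a virtual particle borrowing energy ΔE, the maximum lifetime is:
Δt_max = ℏ/(2ΔE)

Converting energy:
ΔE = 255.1 MeV = 4.087e-11 J

Δt_max = (1.055e-34 J·s) / (2 × 4.087e-11 J)
Δt_max = 1.290e-24 s = 1.290 ys

Virtual particles with higher borrowed energy exist for shorter times.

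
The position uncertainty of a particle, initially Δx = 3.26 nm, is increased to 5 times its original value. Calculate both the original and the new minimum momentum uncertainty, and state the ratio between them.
Original Δp_min = 1.617 × 10^-26 kg·m/s; new Δp'_min = 3.235 × 10^-27 kg·m/s; ratio Δp'_min/Δp_min = 1/5.

From the uncertainty principle ΔxΔp ≥ ℏ/2, the minimum momentum uncertainty is Δp_min = ℏ/(2Δx).

Original (Δx = 3.26 nm = 3.260e-09 m):
Δp_min = (1.055e-34 J·s)/(2 × 3.260e-09 m) = 1.617e-26 kg·m/s

When Δx → 5Δx:
Δp'_min = ℏ/(2 × 5Δx) = (1/5) × ℏ/(2Δx) = (1/5) × Δp_min
Δp'_min = 1/5 × 1.617e-26 kg·m/s = 3.235e-27 kg·m/s

Since Δp_min ∝ 1/Δx, when Δx is increased to 5 times its original value, Δp_min decreases to 1/5 of its original value.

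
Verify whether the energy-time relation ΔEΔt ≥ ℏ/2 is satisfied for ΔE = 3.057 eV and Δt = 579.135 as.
Yes, it satisfies the uncertainty relation.

Calculate the product ΔEΔt:
ΔE = 3.057 eV = 4.898e-19 J
ΔEΔt = (4.898e-19 J) × (5.791e-16 s)
ΔEΔt = 2.837e-34 J·s

Compare to the minimum allowed value ℏ/2:
ℏ/2 = 5.273e-35 J·s

Since ΔEΔt = 2.837e-34 J·s ≥ 5.273e-35 J·s = ℏ/2,
this satisfies the uncertainty relation.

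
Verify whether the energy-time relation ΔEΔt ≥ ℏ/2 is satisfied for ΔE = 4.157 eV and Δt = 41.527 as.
No, it violates the uncertainty relation.

Calculate the product ΔEΔt:
ΔE = 4.157 eV = 6.660e-19 J
ΔEΔt = (6.660e-19 J) × (4.153e-17 s)
ΔEΔt = 2.766e-35 J·s

Compare to the minimum allowed value ℏ/2:
ℏ/2 = 5.273e-35 J·s

Since ΔEΔt = 2.766e-35 J·s < 5.273e-35 J·s = ℏ/2,
this violates the uncertainty relation.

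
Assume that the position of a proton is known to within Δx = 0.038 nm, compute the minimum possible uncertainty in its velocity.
829.592 m/s

Using the Heisenberg uncertainty principle and Δp = mΔv:
ΔxΔp ≥ ℏ/2
Δx(mΔv) ≥ ℏ/2

The minimum uncertainty in velocity is:
Δv_min = ℏ/(2mΔx)
Δv_min = (1.055e-34 J·s) / (2 × 1.673e-27 kg × 3.800e-11 m)
Δv_min = 8.296e+02 m/s = 829.592 m/s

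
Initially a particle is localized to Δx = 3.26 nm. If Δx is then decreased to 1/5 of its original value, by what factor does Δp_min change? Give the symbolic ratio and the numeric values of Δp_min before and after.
Original Δp_min = 1.617 × 10^-26 kg·m/s; new Δp'_min = 8.087 × 10^-26 kg·m/s; ratio Δp'_min/Δp_min = 5.

From the uncertainty principle ΔxΔp ≥ ℏ/2, the minimum momentum uncertainty is Δp_min = ℏ/(2Δx).

Original (Δx = 3.26 nm = 3.260e-09 m):
Δp_min = (1.055e-34 J·s)/(2 × 3.260e-09 m) = 1.617e-26 kg·m/s

When Δx → (1/5)Δx:
Δp'_min = ℏ/(2 × (1/5)Δx) = 5 × ℏ/(2Δx) = 5 × Δp_min
Δp'_min = 5 × 1.617e-26 kg·m/s = 8.087e-26 kg·m/s

Since Δp_min ∝ 1/Δx, when Δx is decreased to 1/5 of its original value, Δp_min increases to 5 times its original value.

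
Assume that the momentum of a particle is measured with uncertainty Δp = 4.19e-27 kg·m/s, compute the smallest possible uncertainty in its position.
12.584 nm

Using the Heisenberg uncertainty principle:
ΔxΔp ≥ ℏ/2

The minimum uncertainty in position is:
Δx_min = ℏ/(2Δp)
Δx_min = (1.055e-34 J·s) / (2 × 4.190e-27 kg·m/s)
Δx_min = 1.258e-08 m = 12.584 nm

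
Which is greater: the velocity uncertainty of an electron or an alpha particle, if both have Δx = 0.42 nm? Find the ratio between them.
The electron has the larger minimum velocity uncertainty, by a ratio of 7294.3.

For both particles, Δp_min = ℏ/(2Δx) = 1.255e-25 kg·m/s (same for both).

The velocity uncertainty is Δv = Δp/m:
- electron: Δv = 1.255e-25 / 9.109e-31 = 1.378e+05 m/s = 137.819 km/s
- alpha particle: Δv = 1.255e-25 / 6.645e-27 = 1.889e+01 m/s = 18.894 m/s

Ratio: 1.378e+05 / 1.889e+01 = 7294.3

The lighter particle has larger velocity uncertainty because Δv ∝ 1/m.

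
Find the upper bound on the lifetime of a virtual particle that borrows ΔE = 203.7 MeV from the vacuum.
1.616 ys

Using the energy-time uncertainty principle:
ΔEΔt ≥ ℏ/2

For a virtual particle borrowing energy ΔE, the maximum lifetime is:
Δt_max = ℏ/(2ΔE)

Converting energy:
ΔE = 203.7 MeV = 3.264e-11 J

Δt_max = (1.055e-34 J·s) / (2 × 3.264e-11 J)
Δt_max = 1.616e-24 s = 1.616 ys

Virtual particles with higher borrowed energy exist for shorter times.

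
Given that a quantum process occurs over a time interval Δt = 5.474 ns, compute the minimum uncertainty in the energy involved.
60.122 neV

Using the energy-time uncertainty principle:
ΔEΔt ≥ ℏ/2

The minimum uncertainty in energy is:
ΔE_min = ℏ/(2Δt)
ΔE_min = (1.055e-34 J·s) / (2 × 5.474e-09 s)
ΔE_min = 9.633e-27 J = 60.122 neV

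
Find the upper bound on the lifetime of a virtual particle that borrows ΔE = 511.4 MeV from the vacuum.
6.435 × 10^-25 s

Using the energy-time uncertainty principle:
ΔEΔt ≥ ℏ/2

For a virtual particle borrowing energy ΔE, the maximum lifetime is:
Δt_max = ℏ/(2ΔE)

Converting energy:
ΔE = 511.4 MeV = 8.194e-11 J

Δt_max = (1.055e-34 J·s) / (2 × 8.194e-11 J)
Δt_max = 6.435e-25 s = 6.435 × 10^-25 s

Virtual particles with higher borrowed energy exist for shorter times.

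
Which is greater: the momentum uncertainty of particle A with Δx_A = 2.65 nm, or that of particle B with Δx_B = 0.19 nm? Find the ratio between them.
Particle B has the larger minimum momentum uncertainty, by a factor of 13.95.

For each particle, the minimum momentum uncertainty is Δp_min = ℏ/(2Δx):

Particle A: Δp_A = ℏ/(2×2.650e-09 m) = 1.990e-26 kg·m/s
Particle B: Δp_B = ℏ/(2×1.900e-10 m) = 2.775e-25 kg·m/s

Ratio: Δp_B/Δp_A = 13.95

Since Δp_min ∝ 1/Δx, the particle with smaller position uncertainty (B) has larger momentum uncertainty.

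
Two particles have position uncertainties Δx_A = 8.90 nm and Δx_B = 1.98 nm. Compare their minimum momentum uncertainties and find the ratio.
Particle B has the larger minimum momentum uncertainty, by a factor of 4.49.

For each particle, the minimum momentum uncertainty is Δp_min = ℏ/(2Δx):

Particle A: Δp_A = ℏ/(2×8.900e-09 m) = 5.925e-27 kg·m/s
Particle B: Δp_B = ℏ/(2×1.980e-09 m) = 2.663e-26 kg·m/s

Ratio: Δp_B/Δp_A = 4.49

Since Δp_min ∝ 1/Δx, the particle with smaller position uncertainty (B) has larger momentum uncertainty.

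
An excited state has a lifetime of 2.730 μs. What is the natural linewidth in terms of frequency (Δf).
29.149 kHz

Using the energy-time uncertainty principle and E = hf:
ΔEΔt ≥ ℏ/2
hΔf·Δt ≥ ℏ/2

The minimum frequency uncertainty is:
Δf = ℏ/(2hτ) = 1/(4πτ)
Δf = 1/(4π × 2.730e-06 s)
Δf = 2.915e+04 Hz = 29.149 kHz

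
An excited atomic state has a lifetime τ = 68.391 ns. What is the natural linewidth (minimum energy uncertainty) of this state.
4.812 neV

Using the energy-time uncertainty principle:
ΔEΔt ≥ ℏ/2

The lifetime τ represents the time uncertainty Δt.
The natural linewidth (minimum energy uncertainty) is:

ΔE = ℏ/(2τ)
ΔE = (1.055e-34 J·s) / (2 × 6.839e-08 s)
ΔE = 7.710e-28 J = 4.812 neV

This natural linewidth limits the precision of spectroscopic measurements.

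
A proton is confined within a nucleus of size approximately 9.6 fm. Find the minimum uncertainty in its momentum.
5.493 × 10^-21 kg·m/s

Using the Heisenberg uncertainty principle:
ΔxΔp ≥ ℏ/2

With Δx ≈ L = 9.600e-15 m (the confinement size):
Δp_min = ℏ/(2Δx)
Δp_min = (1.055e-34 J·s) / (2 × 9.600e-15 m)
Δp_min = 5.493e-21 kg·m/s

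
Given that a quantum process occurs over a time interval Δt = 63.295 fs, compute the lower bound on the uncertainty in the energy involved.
5.200 meV

Using the energy-time uncertainty principle:
ΔEΔt ≥ ℏ/2

The minimum uncertainty in energy is:
ΔE_min = ℏ/(2Δt)
ΔE_min = (1.055e-34 J·s) / (2 × 6.329e-14 s)
ΔE_min = 8.331e-22 J = 5.200 meV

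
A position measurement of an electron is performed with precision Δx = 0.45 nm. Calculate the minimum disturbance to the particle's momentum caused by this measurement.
1.172 × 10^-25 kg·m/s

The uncertainty principle implies that measuring position disturbs momentum:
ΔxΔp ≥ ℏ/2

When we measure position with precision Δx, we necessarily introduce a momentum uncertainty:
Δp ≥ ℏ/(2Δx)
Δp_min = (1.055e-34 J·s) / (2 × 4.500e-10 m)
Δp_min = 1.172e-25 kg·m/s

The more precisely we measure position, the greater the momentum disturbance.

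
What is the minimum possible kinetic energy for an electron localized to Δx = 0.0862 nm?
1.282 eV

Localizing a particle requires giving it sufficient momentum uncertainty:

1. From uncertainty principle: Δp ≥ ℏ/(2Δx)
   Δp_min = (1.055e-34 J·s) / (2 × 8.620e-11 m)
   Δp_min = 6.117e-25 kg·m/s

2. This momentum uncertainty corresponds to kinetic energy:
   KE ≈ (Δp)²/(2m) = (6.117e-25)²/(2 × 9.109e-31 kg)
   KE = 2.054e-19 J = 1.282 eV

Tighter localization requires more energy.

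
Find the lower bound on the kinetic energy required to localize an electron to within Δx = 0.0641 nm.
2.318 eV

Localizing a particle requires giving it sufficient momentum uncertainty:

1. From uncertainty principle: Δp ≥ ℏ/(2Δx)
   Δp_min = (1.055e-34 J·s) / (2 × 6.410e-11 m)
   Δp_min = 8.226e-25 kg·m/s

2. This momentum uncertainty corresponds to kinetic energy:
   KE ≈ (Δp)²/(2m) = (8.226e-25)²/(2 × 9.109e-31 kg)
   KE = 3.714e-19 J = 2.318 eV

Tighter localization requires more energy.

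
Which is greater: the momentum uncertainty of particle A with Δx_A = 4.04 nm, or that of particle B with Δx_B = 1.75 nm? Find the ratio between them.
Particle B has the larger minimum momentum uncertainty, by a factor of 2.31.

For each particle, the minimum momentum uncertainty is Δp_min = ℏ/(2Δx):

Particle A: Δp_A = ℏ/(2×4.040e-09 m) = 1.305e-26 kg·m/s
Particle B: Δp_B = ℏ/(2×1.750e-09 m) = 3.013e-26 kg·m/s

Ratio: Δp_B/Δp_A = 2.31

Since Δp_min ∝ 1/Δx, the particle with smaller position uncertainty (B) has larger momentum uncertainty.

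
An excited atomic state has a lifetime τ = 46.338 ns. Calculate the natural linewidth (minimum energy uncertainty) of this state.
7.102 neV

Using the energy-time uncertainty principle:
ΔEΔt ≥ ℏ/2

The lifetime τ represents the time uncertainty Δt.
The natural linewidth (minimum energy uncertainty) is:

ΔE = ℏ/(2τ)
ΔE = (1.055e-34 J·s) / (2 × 4.634e-08 s)
ΔE = 1.138e-27 J = 7.102 neV

This natural linewidth limits the precision of spectroscopic measurements.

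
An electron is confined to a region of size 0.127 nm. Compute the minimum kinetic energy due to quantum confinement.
590.548 meV

Using the uncertainty principle:

1. Position uncertainty: Δx ≈ 1.270e-10 m
2. Minimum momentum uncertainty: Δp = ℏ/(2Δx) = 4.152e-25 kg·m/s
3. Minimum kinetic energy:
   KE = (Δp)²/(2m) = (4.152e-25)²/(2 × 9.109e-31 kg)
   KE = 9.462e-20 J = 590.548 meV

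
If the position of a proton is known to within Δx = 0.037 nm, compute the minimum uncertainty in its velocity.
852.014 m/s

Using the Heisenberg uncertainty principle and Δp = mΔv:
ΔxΔp ≥ ℏ/2
Δx(mΔv) ≥ ℏ/2

The minimum uncertainty in velocity is:
Δv_min = ℏ/(2mΔx)
Δv_min = (1.055e-34 J·s) / (2 × 1.673e-27 kg × 3.700e-11 m)
Δv_min = 8.520e+02 m/s = 852.014 m/s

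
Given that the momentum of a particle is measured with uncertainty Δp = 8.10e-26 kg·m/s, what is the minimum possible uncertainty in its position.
650.970 pm

Using the Heisenberg uncertainty principle:
ΔxΔp ≥ ℏ/2

The minimum uncertainty in position is:
Δx_min = ℏ/(2Δp)
Δx_min = (1.055e-34 J·s) / (2 × 8.100e-26 kg·m/s)
Δx_min = 6.510e-10 m = 650.970 pm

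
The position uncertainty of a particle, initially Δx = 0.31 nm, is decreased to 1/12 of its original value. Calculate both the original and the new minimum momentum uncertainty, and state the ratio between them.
Original Δp_min = 1.701 × 10^-25 kg·m/s; new Δp'_min = 2.041 × 10^-24 kg·m/s; ratio Δp'_min/Δp_min = 12.

From the uncertainty principle ΔxΔp ≥ ℏ/2, the minimum momentum uncertainty is Δp_min = ℏ/(2Δx).

Original (Δx = 0.31 nm = 3.100e-10 m):
Δp_min = (1.055e-34 J·s)/(2 × 3.100e-10 m) = 1.701e-25 kg·m/s

When Δx → (1/12)Δx:
Δp'_min = ℏ/(2 × (1/12)Δx) = 12 × ℏ/(2Δx) = 12 × Δp_min
Δp'_min = 12 × 1.701e-25 kg·m/s = 2.041e-24 kg·m/s

Since Δp_min ∝ 1/Δx, when Δx is decreased to 1/12 of its original value, Δp_min increases to 12 times its original value.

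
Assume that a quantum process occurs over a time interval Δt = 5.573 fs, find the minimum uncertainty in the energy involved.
59.054 meV

Using the energy-time uncertainty principle:
ΔEΔt ≥ ℏ/2

The minimum uncertainty in energy is:
ΔE_min = ℏ/(2Δt)
ΔE_min = (1.055e-34 J·s) / (2 × 5.573e-15 s)
ΔE_min = 9.461e-21 J = 59.054 meV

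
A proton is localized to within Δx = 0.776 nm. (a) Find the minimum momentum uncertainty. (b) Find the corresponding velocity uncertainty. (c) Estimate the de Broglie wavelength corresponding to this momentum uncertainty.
(a) Δp_min = 6.795 × 10^-26 kg·m/s
(b) Δv_min = 40.624 m/s
(c) λ_dB = 9.752 nm

Step-by-step:

(a) From the uncertainty principle:
Δp_min = ℏ/(2Δx) = (1.055e-34 J·s)/(2 × 7.760e-10 m) = 6.795e-26 kg·m/s

(b) The velocity uncertainty:
Δv = Δp/m = (6.795e-26 kg·m/s)/(1.673e-27 kg) = 4.062e+01 m/s = 40.624 m/s

(c) The de Broglie wavelength for this momentum:
λ = h/p = (6.626e-34 J·s)/(6.795e-26 kg·m/s) = 9.752e-09 m = 9.752 nm

Note: The de Broglie wavelength is comparable to the localization size, as expected from wave-particle duality.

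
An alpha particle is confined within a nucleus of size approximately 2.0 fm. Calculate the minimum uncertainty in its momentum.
2.636 × 10^-20 kg·m/s

Using the Heisenberg uncertainty principle:
ΔxΔp ≥ ℏ/2

With Δx ≈ L = 2.000e-15 m (the confinement size):
Δp_min = ℏ/(2Δx)
Δp_min = (1.055e-34 J·s) / (2 × 2.000e-15 m)
Δp_min = 2.636e-20 kg·m/s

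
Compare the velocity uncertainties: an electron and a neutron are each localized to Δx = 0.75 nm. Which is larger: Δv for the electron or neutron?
The electron has the larger minimum velocity uncertainty, by a ratio of 1838.7.

For both particles, Δp_min = ℏ/(2Δx) = 7.030e-26 kg·m/s (same for both).

The velocity uncertainty is Δv = Δp/m:
- electron: Δv = 7.030e-26 / 9.109e-31 = 7.718e+04 m/s = 77.178 km/s
- neutron: Δv = 7.030e-26 / 1.675e-27 = 4.197e+01 m/s = 41.975 m/s

Ratio: 7.718e+04 / 4.197e+01 = 1838.7

The lighter particle has larger velocity uncertainty because Δv ∝ 1/m.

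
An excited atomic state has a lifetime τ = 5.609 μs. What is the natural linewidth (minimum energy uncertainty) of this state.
58.675 peV

Using the energy-time uncertainty principle:
ΔEΔt ≥ ℏ/2

The lifetime τ represents the time uncertainty Δt.
The natural linewidth (minimum energy uncertainty) is:

ΔE = ℏ/(2τ)
ΔE = (1.055e-34 J·s) / (2 × 5.609e-06 s)
ΔE = 9.401e-30 J = 58.675 peV

This natural linewidth limits the precision of spectroscopic measurements.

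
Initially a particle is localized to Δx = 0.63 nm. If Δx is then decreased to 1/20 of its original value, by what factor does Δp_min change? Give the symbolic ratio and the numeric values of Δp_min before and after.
Original Δp_min = 8.370 × 10^-26 kg·m/s; new Δp'_min = 1.674 × 10^-24 kg·m/s; ratio Δp'_min/Δp_min = 20.

From the uncertainty principle ΔxΔp ≥ ℏ/2, the minimum momentum uncertainty is Δp_min = ℏ/(2Δx).

Original (Δx = 0.63 nm = 6.300e-10 m):
Δp_min = (1.055e-34 J·s)/(2 × 6.300e-10 m) = 8.370e-26 kg·m/s

When Δx → (1/20)Δx:
Δp'_min = ℏ/(2 × (1/20)Δx) = 20 × ℏ/(2Δx) = 20 × Δp_min
Δp'_min = 20 × 8.370e-26 kg·m/s = 1.674e-24 kg·m/s

Since Δp_min ∝ 1/Δx, when Δx is decreased to 1/20 of its original value, Δp_min increases to 20 times its original value.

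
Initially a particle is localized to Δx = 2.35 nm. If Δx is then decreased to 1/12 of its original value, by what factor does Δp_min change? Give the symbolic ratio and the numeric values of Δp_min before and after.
Original Δp_min = 2.244 × 10^-26 kg·m/s; new Δp'_min = 2.693 × 10^-25 kg·m/s; ratio Δp'_min/Δp_min = 12.

From the uncertainty principle ΔxΔp ≥ ℏ/2, the minimum momentum uncertainty is Δp_min = ℏ/(2Δx).

Original (Δx = 2.35 nm = 2.350e-09 m):
Δp_min = (1.055e-34 J·s)/(2 × 2.350e-09 m) = 2.244e-26 kg·m/s

When Δx → (1/12)Δx:
Δp'_min = ℏ/(2 × (1/12)Δx) = 12 × ℏ/(2Δx) = 12 × Δp_min
Δp'_min = 12 × 2.244e-26 kg·m/s = 2.693e-25 kg·m/s

Since Δp_min ∝ 1/Δx, when Δx is decreased to 1/12 of its original value, Δp_min increases to 12 times its original value.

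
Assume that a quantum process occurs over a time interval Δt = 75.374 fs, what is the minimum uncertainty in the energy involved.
4.366 meV

Using the energy-time uncertainty principle:
ΔEΔt ≥ ℏ/2

The minimum uncertainty in energy is:
ΔE_min = ℏ/(2Δt)
ΔE_min = (1.055e-34 J·s) / (2 × 7.537e-14 s)
ΔE_min = 6.996e-22 J = 4.366 meV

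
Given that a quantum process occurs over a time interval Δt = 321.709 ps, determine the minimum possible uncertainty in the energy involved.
1.023 μeV

Using the energy-time uncertainty principle:
ΔEΔt ≥ ℏ/2

The minimum uncertainty in energy is:
ΔE_min = ℏ/(2Δt)
ΔE_min = (1.055e-34 J·s) / (2 × 3.217e-10 s)
ΔE_min = 1.639e-25 J = 1.023 μeV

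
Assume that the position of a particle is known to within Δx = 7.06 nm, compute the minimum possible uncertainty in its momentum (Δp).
7.469 × 10^-27 kg·m/s

Using the Heisenberg uncertainty principle:
ΔxΔp ≥ ℏ/2

The minimum uncertainty in momentum is:
Δp_min = ℏ/(2Δx)
Δp_min = (1.055e-34 J·s) / (2 × 7.060e-09 m)
Δp_min = 7.469e-27 kg·m/s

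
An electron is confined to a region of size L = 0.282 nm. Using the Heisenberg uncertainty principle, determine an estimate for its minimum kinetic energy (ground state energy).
119.775 meV

Using the uncertainty principle to estimate ground state energy:

1. The position uncertainty is approximately the confinement size:
   Δx ≈ L = 2.820e-10 m

2. From ΔxΔp ≥ ℏ/2, the minimum momentum uncertainty is:
   Δp ≈ ℏ/(2L) = 1.870e-25 kg·m/s

3. The kinetic energy is approximately:
   KE ≈ (Δp)²/(2m) = (1.870e-25)²/(2 × 9.109e-31 kg)
   KE ≈ 1.919e-20 J = 119.775 meV

This is an order-of-magnitude estimate of the ground state energy.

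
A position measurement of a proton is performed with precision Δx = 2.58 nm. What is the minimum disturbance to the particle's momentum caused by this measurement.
2.044 × 10^-26 kg·m/s

The uncertainty principle implies that measuring position disturbs momentum:
ΔxΔp ≥ ℏ/2

When we measure position with precision Δx, we necessarily introduce a momentum uncertainty:
Δp ≥ ℏ/(2Δx)
Δp_min = (1.055e-34 J·s) / (2 × 2.580e-09 m)
Δp_min = 2.044e-26 kg·m/s

The more precisely we measure position, the greater the momentum disturbance.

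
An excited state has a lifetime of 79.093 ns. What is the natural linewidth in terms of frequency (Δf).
1.006 MHz

Using the energy-time uncertainty principle and E = hf:
ΔEΔt ≥ ℏ/2
hΔf·Δt ≥ ℏ/2

The minimum frequency uncertainty is:
Δf = ℏ/(2hτ) = 1/(4πτ)
Δf = 1/(4π × 7.909e-08 s)
Δf = 1.006e+06 Hz = 1.006 MHz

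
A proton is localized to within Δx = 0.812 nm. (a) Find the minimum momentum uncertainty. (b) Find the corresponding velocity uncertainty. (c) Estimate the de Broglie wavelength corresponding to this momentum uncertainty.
(a) Δp_min = 6.494 × 10^-26 kg·m/s
(b) Δv_min = 38.823 m/s
(c) λ_dB = 10.204 nm

Step-by-step:

(a) From the uncertainty principle:
Δp_min = ℏ/(2Δx) = (1.055e-34 J·s)/(2 × 8.120e-10 m) = 6.494e-26 kg·m/s

(b) The velocity uncertainty:
Δv = Δp/m = (6.494e-26 kg·m/s)/(1.673e-27 kg) = 3.882e+01 m/s = 38.823 m/s

(c) The de Broglie wavelength for this momentum:
λ = h/p = (6.626e-34 J·s)/(6.494e-26 kg·m/s) = 1.020e-08 m = 10.204 nm

Note: The de Broglie wavelength is comparable to the localization size, as expected from wave-particle duality.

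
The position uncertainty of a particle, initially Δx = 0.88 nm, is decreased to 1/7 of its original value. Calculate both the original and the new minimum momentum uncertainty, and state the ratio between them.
Original Δp_min = 5.992 × 10^-26 kg·m/s; new Δp'_min = 4.194 × 10^-25 kg·m/s; ratio Δp'_min/Δp_min = 7.

From the uncertainty principle ΔxΔp ≥ ℏ/2, the minimum momentum uncertainty is Δp_min = ℏ/(2Δx).

Original (Δx = 0.88 nm = 8.800e-10 m):
Δp_min = (1.055e-34 J·s)/(2 × 8.800e-10 m) = 5.992e-26 kg·m/s

When Δx → (1/7)Δx:
Δp'_min = ℏ/(2 × (1/7)Δx) = 7 × ℏ/(2Δx) = 7 × Δp_min
Δp'_min = 7 × 5.992e-26 kg·m/s = 4.194e-25 kg·m/s

Since Δp_min ∝ 1/Δx, when Δx is decreased to 1/7 of its original value, Δp_min increases to 7 times its original value.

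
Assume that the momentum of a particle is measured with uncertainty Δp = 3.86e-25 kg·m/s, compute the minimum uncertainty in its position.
136.603 pm

Using the Heisenberg uncertainty principle:
ΔxΔp ≥ ℏ/2

The minimum uncertainty in position is:
Δx_min = ℏ/(2Δp)
Δx_min = (1.055e-34 J·s) / (2 × 3.860e-25 kg·m/s)
Δx_min = 1.366e-10 m = 136.603 pm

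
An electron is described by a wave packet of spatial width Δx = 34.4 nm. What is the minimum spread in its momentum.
1.533 × 10^-27 kg·m/s

For a wave packet, the spatial width Δx and momentum spread Δp are related by the uncertainty principle:
ΔxΔp ≥ ℏ/2

The minimum momentum spread is:
Δp_min = ℏ/(2Δx)
Δp_min = (1.055e-34 J·s) / (2 × 3.440e-08 m)
Δp_min = 1.533e-27 kg·m/s

A wave packet cannot have both a well-defined position and well-defined momentum.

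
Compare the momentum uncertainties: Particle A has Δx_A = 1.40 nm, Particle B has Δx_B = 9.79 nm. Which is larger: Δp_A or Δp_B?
Particle A has the larger minimum momentum uncertainty, by a factor of 6.99.

For each particle, the minimum momentum uncertainty is Δp_min = ℏ/(2Δx):

Particle A: Δp_A = ℏ/(2×1.400e-09 m) = 3.766e-26 kg·m/s
Particle B: Δp_B = ℏ/(2×9.790e-09 m) = 5.386e-27 kg·m/s

Ratio: Δp_A/Δp_B = 6.99

Since Δp_min ∝ 1/Δx, the particle with smaller position uncertainty (A) has larger momentum uncertainty.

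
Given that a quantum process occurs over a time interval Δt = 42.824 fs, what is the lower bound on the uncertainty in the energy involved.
7.685 meV

Using the energy-time uncertainty principle:
ΔEΔt ≥ ℏ/2

The minimum uncertainty in energy is:
ΔE_min = ℏ/(2Δt)
ΔE_min = (1.055e-34 J·s) / (2 × 4.282e-14 s)
ΔE_min = 1.231e-21 J = 7.685 meV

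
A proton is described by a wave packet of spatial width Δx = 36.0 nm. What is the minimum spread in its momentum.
1.465 × 10^-27 kg·m/s

For a wave packet, the spatial width Δx and momentum spread Δp are related by the uncertainty principle:
ΔxΔp ≥ ℏ/2

The minimum momentum spread is:
Δp_min = ℏ/(2Δx)
Δp_min = (1.055e-34 J·s) / (2 × 3.600e-08 m)
Δp_min = 1.465e-27 kg·m/s

A wave packet cannot have both a well-defined position and well-defined momentum.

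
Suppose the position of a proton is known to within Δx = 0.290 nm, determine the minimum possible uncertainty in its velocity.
108.705 m/s

Using the Heisenberg uncertainty principle and Δp = mΔv:
ΔxΔp ≥ ℏ/2
Δx(mΔv) ≥ ℏ/2

The minimum uncertainty in velocity is:
Δv_min = ℏ/(2mΔx)
Δv_min = (1.055e-34 J·s) / (2 × 1.673e-27 kg × 2.900e-10 m)
Δv_min = 1.087e+02 m/s = 108.705 m/s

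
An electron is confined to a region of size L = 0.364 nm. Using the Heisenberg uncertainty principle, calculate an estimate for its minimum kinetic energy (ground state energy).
71.889 meV

Using the uncertainty principle to estimate ground state energy:

1. The position uncertainty is approximately the confinement size:
   Δx ≈ L = 3.640e-10 m

2. From ΔxΔp ≥ ℏ/2, the minimum momentum uncertainty is:
   Δp ≈ ℏ/(2L) = 1.449e-25 kg·m/s

3. The kinetic energy is approximately:
   KE ≈ (Δp)²/(2m) = (1.449e-25)²/(2 × 9.109e-31 kg)
   KE ≈ 1.152e-20 J = 71.889 meV

This is an order-of-magnitude estimate of the ground state energy.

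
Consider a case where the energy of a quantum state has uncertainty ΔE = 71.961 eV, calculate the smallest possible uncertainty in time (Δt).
4.573 as

Using the energy-time uncertainty principle:
ΔEΔt ≥ ℏ/2

The minimum uncertainty in time is:
Δt_min = ℏ/(2ΔE)
Δt_min = (1.055e-34 J·s) / (2 × 1.153e-17 J)
Δt_min = 4.573e-18 s = 4.573 as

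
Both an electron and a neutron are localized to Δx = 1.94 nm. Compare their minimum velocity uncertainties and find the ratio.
The electron has the larger minimum velocity uncertainty, by a ratio of 1838.7.

For both particles, Δp_min = ℏ/(2Δx) = 2.718e-26 kg·m/s (same for both).

The velocity uncertainty is Δv = Δp/m:
- electron: Δv = 2.718e-26 / 9.109e-31 = 2.984e+04 m/s = 29.837 km/s
- neutron: Δv = 2.718e-26 / 1.675e-27 = 1.623e+01 m/s = 16.227 m/s

Ratio: 2.984e+04 / 1.623e+01 = 1838.7

The lighter particle has larger velocity uncertainty because Δv ∝ 1/m.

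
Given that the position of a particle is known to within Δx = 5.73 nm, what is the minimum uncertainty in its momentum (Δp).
9.202 × 10^-27 kg·m/s

Using the Heisenberg uncertainty principle:
ΔxΔp ≥ ℏ/2

The minimum uncertainty in momentum is:
Δp_min = ℏ/(2Δx)
Δp_min = (1.055e-34 J·s) / (2 × 5.730e-09 m)
Δp_min = 9.202e-27 kg·m/s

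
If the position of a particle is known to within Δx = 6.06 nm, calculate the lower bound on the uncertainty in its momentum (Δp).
8.701 × 10^-27 kg·m/s

Using the Heisenberg uncertainty principle:
ΔxΔp ≥ ℏ/2

The minimum uncertainty in momentum is:
Δp_min = ℏ/(2Δx)
Δp_min = (1.055e-34 J·s) / (2 × 6.060e-09 m)
Δp_min = 8.701e-27 kg·m/s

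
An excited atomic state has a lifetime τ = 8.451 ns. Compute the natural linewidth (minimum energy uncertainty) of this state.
38.943 neV

Using the energy-time uncertainty principle:
ΔEΔt ≥ ℏ/2

The lifetime τ represents the time uncertainty Δt.
The natural linewidth (minimum energy uncertainty) is:

ΔE = ℏ/(2τ)
ΔE = (1.055e-34 J·s) / (2 × 8.451e-09 s)
ΔE = 6.239e-27 J = 38.943 neV

This natural linewidth limits the precision of spectroscopic measurements.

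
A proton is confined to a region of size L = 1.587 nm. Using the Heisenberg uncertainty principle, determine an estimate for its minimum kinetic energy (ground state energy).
2.060 μeV

Using the uncertainty principle to estimate ground state energy:

1. The position uncertainty is approximately the confinement size:
   Δx ≈ L = 1.587e-09 m

2. From ΔxΔp ≥ ℏ/2, the minimum momentum uncertainty is:
   Δp ≈ ℏ/(2L) = 3.323e-26 kg·m/s

3. The kinetic energy is approximately:
   KE ≈ (Δp)²/(2m) = (3.323e-26)²/(2 × 1.673e-27 kg)
   KE ≈ 3.300e-25 J = 2.060 μeV

This is an order-of-magnitude estimate of the ground state energy.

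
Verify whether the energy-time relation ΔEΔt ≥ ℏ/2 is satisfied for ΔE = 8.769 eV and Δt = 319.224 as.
Yes, it satisfies the uncertainty relation.

Calculate the product ΔEΔt:
ΔE = 8.769 eV = 1.405e-18 J
ΔEΔt = (1.405e-18 J) × (3.192e-16 s)
ΔEΔt = 4.485e-34 J·s

Compare to the minimum allowed value ℏ/2:
ℏ/2 = 5.273e-35 J·s

Since ΔEΔt = 4.485e-34 J·s ≥ 5.273e-35 J·s = ℏ/2,
this satisfies the uncertainty relation.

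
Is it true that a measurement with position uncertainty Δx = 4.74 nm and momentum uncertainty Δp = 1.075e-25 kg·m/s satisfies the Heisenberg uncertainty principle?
Yes, it satisfies the uncertainty principle.

Calculate the product ΔxΔp:
ΔxΔp = (4.740e-09 m) × (1.075e-25 kg·m/s)
ΔxΔp = 5.096e-34 J·s

Compare to the minimum allowed value ℏ/2:
ℏ/2 = 5.273e-35 J·s

Since ΔxΔp = 5.096e-34 J·s ≥ 5.273e-35 J·s = ℏ/2,
the measurement satisfies the uncertainty principle.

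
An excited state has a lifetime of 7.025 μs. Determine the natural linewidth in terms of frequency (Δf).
11.328 kHz

Using the energy-time uncertainty principle and E = hf:
ΔEΔt ≥ ℏ/2
hΔf·Δt ≥ ℏ/2

The minimum frequency uncertainty is:
Δf = ℏ/(2hτ) = 1/(4πτ)
Δf = 1/(4π × 7.025e-06 s)
Δf = 1.133e+04 Hz = 11.328 kHz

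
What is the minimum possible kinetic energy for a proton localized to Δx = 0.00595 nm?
146.528 meV

Localizing a particle requires giving it sufficient momentum uncertainty:

1. From uncertainty principle: Δp ≥ ℏ/(2Δx)
   Δp_min = (1.055e-34 J·s) / (2 × 5.950e-12 m)
   Δp_min = 8.862e-24 kg·m/s

2. This momentum uncertainty corresponds to kinetic energy:
   KE ≈ (Δp)²/(2m) = (8.862e-24)²/(2 × 1.673e-27 kg)
   KE = 2.348e-20 J = 146.528 meV

Tighter localization requires more energy.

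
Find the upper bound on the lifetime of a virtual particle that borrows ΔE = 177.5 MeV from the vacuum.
1.854 ys

Using the energy-time uncertainty principle:
ΔEΔt ≥ ℏ/2

For a virtual particle borrowing energy ΔE, the maximum lifetime is:
Δt_max = ℏ/(2ΔE)

Converting energy:
ΔE = 177.5 MeV = 2.844e-11 J

Δt_max = (1.055e-34 J·s) / (2 × 2.844e-11 J)
Δt_max = 1.854e-24 s = 1.854 ys

Virtual particles with higher borrowed energy exist for shorter times.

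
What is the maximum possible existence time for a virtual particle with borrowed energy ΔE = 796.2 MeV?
4.133 × 10^-25 s

Using the energy-time uncertainty principle:
ΔEΔt ≥ ℏ/2

For a virtual particle borrowing energy ΔE, the maximum lifetime is:
Δt_max = ℏ/(2ΔE)

Converting energy:
ΔE = 796.2 MeV = 1.276e-10 J

Δt_max = (1.055e-34 J·s) / (2 × 1.276e-10 J)
Δt_max = 4.133e-25 s = 4.133 × 10^-25 s

Virtual particles with higher borrowed energy exist for shorter times.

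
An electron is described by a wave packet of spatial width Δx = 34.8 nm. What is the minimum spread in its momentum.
1.515 × 10^-27 kg·m/s

For a wave packet, the spatial width Δx and momentum spread Δp are related by the uncertainty principle:
ΔxΔp ≥ ℏ/2

The minimum momentum spread is:
Δp_min = ℏ/(2Δx)
Δp_min = (1.055e-34 J·s) / (2 × 3.480e-08 m)
Δp_min = 1.515e-27 kg·m/s

A wave packet cannot have both a well-defined position and well-defined momentum.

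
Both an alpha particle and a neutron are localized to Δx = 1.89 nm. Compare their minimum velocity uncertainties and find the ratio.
The neutron has the larger minimum velocity uncertainty, by a ratio of 4.0.

For both particles, Δp_min = ℏ/(2Δx) = 2.790e-26 kg·m/s (same for both).

The velocity uncertainty is Δv = Δp/m:
- alpha particle: Δv = 2.790e-26 / 6.645e-27 = 4.199e+00 m/s = 4.199 m/s
- neutron: Δv = 2.790e-26 / 1.675e-27 = 1.666e+01 m/s = 16.657 m/s

Ratio: 1.666e+01 / 4.199e+00 = 4.0

The lighter particle has larger velocity uncertainty because Δv ∝ 1/m.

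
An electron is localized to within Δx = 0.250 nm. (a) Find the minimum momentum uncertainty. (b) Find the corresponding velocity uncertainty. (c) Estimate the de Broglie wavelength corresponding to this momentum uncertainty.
(a) Δp_min = 2.109 × 10^-25 kg·m/s
(b) Δv_min = 231.535 km/s
(c) λ_dB = 3.142 nm

Step-by-step:

(a) From the uncertainty principle:
Δp_min = ℏ/(2Δx) = (1.055e-34 J·s)/(2 × 2.500e-10 m) = 2.109e-25 kg·m/s

(b) The velocity uncertainty:
Δv = Δp/m = (2.109e-25 kg·m/s)/(9.109e-31 kg) = 2.315e+05 m/s = 231.535 km/s

(c) The de Broglie wavelength for this momentum:
λ = h/p = (6.626e-34 J·s)/(2.109e-25 kg·m/s) = 3.142e-09 m = 3.142 nm

Note: The de Broglie wavelength is comparable to the localization size, as expected from wave-particle duality.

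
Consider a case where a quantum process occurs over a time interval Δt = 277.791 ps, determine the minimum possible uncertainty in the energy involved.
1.185 μeV

Using the energy-time uncertainty principle:
ΔEΔt ≥ ℏ/2

The minimum uncertainty in energy is:
ΔE_min = ℏ/(2Δt)
ΔE_min = (1.055e-34 J·s) / (2 × 2.778e-10 s)
ΔE_min = 1.898e-25 J = 1.185 μeV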